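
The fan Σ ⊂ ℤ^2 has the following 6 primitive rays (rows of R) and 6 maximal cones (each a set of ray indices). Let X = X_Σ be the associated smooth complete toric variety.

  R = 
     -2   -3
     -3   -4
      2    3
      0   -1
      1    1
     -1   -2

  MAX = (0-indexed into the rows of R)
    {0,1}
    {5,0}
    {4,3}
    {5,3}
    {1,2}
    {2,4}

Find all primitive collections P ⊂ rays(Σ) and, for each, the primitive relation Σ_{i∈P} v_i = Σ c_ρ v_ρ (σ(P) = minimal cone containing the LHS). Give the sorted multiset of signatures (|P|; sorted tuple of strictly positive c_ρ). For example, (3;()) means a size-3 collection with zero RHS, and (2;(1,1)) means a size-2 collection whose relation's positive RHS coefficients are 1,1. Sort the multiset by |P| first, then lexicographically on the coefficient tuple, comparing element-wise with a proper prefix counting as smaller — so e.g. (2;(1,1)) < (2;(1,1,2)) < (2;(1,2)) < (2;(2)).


Minimal non-faces — 9 found among 6 rays, 6 max cones:

  {0,2}:  v_{0} + v_{2} = 0  →  sig = (2;())
  {0,4}:  v_{0} + v_{4} = v_{5}  →  sig = (2;(1))
  {1,4}:  v_{1} + v_{4} = v_{0}  →  sig = (2;(1))
  {2,5}:  v_{2} + v_{5} = v_{4}  →  sig = (2;(1))
  {4,5}:  v_{4} + v_{5} = v_{3}  →  sig = (2;(1))
  {1,3}:  v_{1} + v_{3} = v_{0} + v_{5}  →  sig = (2;(1,1))
  {0,3}:  v_{0} + v_{3} = 2·v_{5}  →  sig = (2;(2))
  {1,5}:  v_{1} + v_{5} = 2·v_{0}  →  sig = (2;(2))
  {2,3}:  v_{2} + v_{3} = 2·v_{4}  →  sig = (2;(2))

Hence PRS(X_Σ) =
    (2;())
    (2;(1))
    (2;(1))
    (2;(1))
    (2;(1))
    (2;(1,1))
    (2;(2))
    (2;(2))
    (2;(2))


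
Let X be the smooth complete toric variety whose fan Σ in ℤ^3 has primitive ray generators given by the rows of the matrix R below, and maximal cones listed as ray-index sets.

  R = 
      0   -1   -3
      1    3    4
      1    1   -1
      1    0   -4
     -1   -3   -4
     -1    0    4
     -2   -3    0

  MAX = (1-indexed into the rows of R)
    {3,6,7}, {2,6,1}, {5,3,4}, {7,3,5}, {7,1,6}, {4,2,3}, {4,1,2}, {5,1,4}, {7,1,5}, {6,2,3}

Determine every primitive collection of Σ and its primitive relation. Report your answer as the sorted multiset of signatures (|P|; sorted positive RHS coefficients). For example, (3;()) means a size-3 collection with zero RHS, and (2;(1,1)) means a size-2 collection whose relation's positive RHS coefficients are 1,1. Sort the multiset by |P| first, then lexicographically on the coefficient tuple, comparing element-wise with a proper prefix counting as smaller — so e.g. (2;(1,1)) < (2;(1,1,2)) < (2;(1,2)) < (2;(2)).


6 collections generate NE(X_Σ); each relation:

  P={2,5}:  v_{2} + v_{5} = 0 — sig = (2;())
  P={4,6}:  v_{4} + v_{6} = 0 — sig = (2;())
  P={1,3}:  v_{1} + v_{3} = v_{4} — sig = (2;(1))
  P={2,7}:  v_{2} + v_{7} = v_{6} — sig = (2;(1))
  P={4,7}:  v_{4} + v_{7} = v_{5} — sig = (2;(1))
  P={5,6}:  v_{5} + v_{6} = v_{7} — sig = (2;(1))

Sorted signature multiset PRS(X):
{ (2;()) ×2,  (2;(1)) ×4 }


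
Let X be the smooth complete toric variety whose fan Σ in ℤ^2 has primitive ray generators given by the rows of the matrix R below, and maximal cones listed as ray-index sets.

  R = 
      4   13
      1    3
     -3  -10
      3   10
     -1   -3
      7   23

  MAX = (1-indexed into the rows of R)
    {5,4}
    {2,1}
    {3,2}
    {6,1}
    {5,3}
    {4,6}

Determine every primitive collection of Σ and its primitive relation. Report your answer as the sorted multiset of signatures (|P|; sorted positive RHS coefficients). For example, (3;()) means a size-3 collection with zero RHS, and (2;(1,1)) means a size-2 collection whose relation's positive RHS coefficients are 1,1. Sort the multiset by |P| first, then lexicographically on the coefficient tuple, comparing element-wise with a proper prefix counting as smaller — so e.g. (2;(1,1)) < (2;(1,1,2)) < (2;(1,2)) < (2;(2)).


Primitive collections (9):

  • {2,5}:  v_{2} + v_{5} = 0  ⇒ sig = (2;())
  • {3,4}:  v_{3} + v_{4} = 0  ⇒ sig = (2;())
  • {1,3}:  v_{1} + v_{3} = v_{2}  ⇒ sig = (2;(1))
  • {1,4}:  v_{1} + v_{4} = v_{6}  ⇒ sig = (2;(1))
  • {1,5}:  v_{1} + v_{5} = v_{4}  ⇒ sig = (2;(1))
  • {2,4}:  v_{2} + v_{4} = v_{1}  ⇒ sig = (2;(1))
  • {3,6}:  v_{3} + v_{6} = v_{1}  ⇒ sig = (2;(1))
  • {2,6}:  v_{2} + v_{6} = 2·v_{1}  ⇒ sig = (2;(2))
  • {5,6}:  v_{5} + v_{6} = 2·v_{4}  ⇒ sig = (2;(2))

Sorted signature multiset PRS(X):
[(2;()), (2;()), (2;(1)), (2;(1)), (2;(1)), (2;(1)), (2;(1)), (2;(2)), (2;(2))]


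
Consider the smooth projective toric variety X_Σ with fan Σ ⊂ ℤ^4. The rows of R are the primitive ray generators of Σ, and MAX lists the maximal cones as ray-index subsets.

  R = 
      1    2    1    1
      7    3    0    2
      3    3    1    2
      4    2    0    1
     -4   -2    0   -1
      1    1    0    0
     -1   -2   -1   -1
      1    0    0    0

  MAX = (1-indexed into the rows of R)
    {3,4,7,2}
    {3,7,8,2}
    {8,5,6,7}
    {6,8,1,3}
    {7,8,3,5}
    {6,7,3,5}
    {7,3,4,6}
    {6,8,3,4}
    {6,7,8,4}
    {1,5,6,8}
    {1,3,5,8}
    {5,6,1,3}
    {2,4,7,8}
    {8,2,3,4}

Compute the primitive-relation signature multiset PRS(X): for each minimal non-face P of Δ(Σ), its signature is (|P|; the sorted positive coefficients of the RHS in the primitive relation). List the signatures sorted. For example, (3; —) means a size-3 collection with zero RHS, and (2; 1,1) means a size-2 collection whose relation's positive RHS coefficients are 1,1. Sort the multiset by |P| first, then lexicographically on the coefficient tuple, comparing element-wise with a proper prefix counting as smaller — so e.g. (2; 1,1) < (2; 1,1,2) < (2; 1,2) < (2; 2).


9 collections generate NE(X_Σ); each relation:

  • {1,7}:  v_{1} + v_{7} = 0  ⇒ sig = (2; —)
  • {4,5}:  v_{4} + v_{5} = 0  ⇒ sig = (2; —)
  • {1,2}:  v_{1} + v_{2} = v_{3} + v_{4} + v_{8}  ⇒ sig = (2; 1,1,1)
  • {1,4}:  v_{1} + v_{4} = v_{3} + v_{6} + v_{8}  ⇒ sig = (2; 1,1,1)
  • {2,5}:  v_{2} + v_{5} = v_{3} + v_{7} + v_{8}  ⇒ sig = (2; 1,1,1)
  • {2,6}:  v_{2} + v_{6} = 2·v_{4}  ⇒ sig = (2; 2)
  • {3,4,7,8}:  v_{3} + v_{4} + v_{7} + v_{8} = v_{2}  ⇒ sig = (4; 1)
  • {3,5,6,8}:  v_{3} + v_{5} + v_{6} + v_{8} = v_{1}  ⇒ sig = (4; 1)
  • {3,6,7,8}:  v_{3} + v_{6} + v_{7} + v_{8} = v_{4}  ⇒ sig = (4; 1)

so the primitive-relation signature multiset is
{ (2; —) ×2,  (2; 1,1,1) ×3,  (2; 2),  (4; 1) ×3 }


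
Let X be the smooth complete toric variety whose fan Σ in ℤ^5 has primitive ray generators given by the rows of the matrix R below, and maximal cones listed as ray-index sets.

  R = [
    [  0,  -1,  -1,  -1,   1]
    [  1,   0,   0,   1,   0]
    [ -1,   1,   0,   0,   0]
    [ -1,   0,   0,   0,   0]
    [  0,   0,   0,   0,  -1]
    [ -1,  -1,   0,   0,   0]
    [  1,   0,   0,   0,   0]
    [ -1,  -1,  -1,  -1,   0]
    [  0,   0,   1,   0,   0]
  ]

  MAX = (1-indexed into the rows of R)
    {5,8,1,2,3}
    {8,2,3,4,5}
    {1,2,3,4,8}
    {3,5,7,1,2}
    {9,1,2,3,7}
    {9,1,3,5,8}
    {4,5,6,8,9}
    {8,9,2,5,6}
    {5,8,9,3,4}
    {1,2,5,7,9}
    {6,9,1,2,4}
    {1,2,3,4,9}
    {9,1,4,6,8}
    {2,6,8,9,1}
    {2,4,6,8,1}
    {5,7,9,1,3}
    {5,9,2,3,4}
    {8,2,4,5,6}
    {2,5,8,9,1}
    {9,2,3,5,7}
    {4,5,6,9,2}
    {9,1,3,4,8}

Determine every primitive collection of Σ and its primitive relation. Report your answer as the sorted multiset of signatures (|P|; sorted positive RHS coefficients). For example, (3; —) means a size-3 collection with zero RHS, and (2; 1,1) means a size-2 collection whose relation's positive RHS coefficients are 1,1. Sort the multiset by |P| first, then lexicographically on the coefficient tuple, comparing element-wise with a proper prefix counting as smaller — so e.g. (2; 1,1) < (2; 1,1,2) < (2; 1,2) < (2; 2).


Σ has 9 primitive collections:

  P = {4,7}:  v_{4} + v_{7} = 0  ⟹  sig = (2; —)
  P = {7,8}:  v_{7} + v_{8} = v_{1} + v_{5}  ⟹  sig = (2; 1,1)
  P = {6,7}:  v_{6} + v_{7} = v_{2} + v_{8} + v_{9}  ⟹  sig = (2; 1,1,1)
  P = {3,6}:  v_{3} + v_{6} = 2·v_{4}  ⟹  sig = (2; 2)
  P = {1,4,5}:  v_{1} + v_{4} + v_{5} = v_{8}  ⟹  sig = (3; 1)
  P = {1,5,6}:  v_{1} + v_{5} + v_{6} = v_{2} + 2·v_{8} + v_{9}  ⟹  sig = (3; 1,1,2)
  P = {2,3,8,9}:  v_{2} + v_{3} + v_{8} + v_{9} = v_{4}  ⟹  sig = (4; 1)
  P = {2,4,8,9}:  v_{2} + v_{4} + v_{8} + v_{9} = v_{6}  ⟹  sig = (4; 1)
  P = {1,2,3,5,9}:  v_{1} + v_{2} + v_{3} + v_{5} + v_{9} = 0  ⟹  sig = (5; —)

Hence PRS(X_Σ) =
[(2; —), (2; 1,1), (2; 1,1,1), (2; 2), (3; 1), (3; 1,1,2), (4; 1), (4; 1), (5; —)]


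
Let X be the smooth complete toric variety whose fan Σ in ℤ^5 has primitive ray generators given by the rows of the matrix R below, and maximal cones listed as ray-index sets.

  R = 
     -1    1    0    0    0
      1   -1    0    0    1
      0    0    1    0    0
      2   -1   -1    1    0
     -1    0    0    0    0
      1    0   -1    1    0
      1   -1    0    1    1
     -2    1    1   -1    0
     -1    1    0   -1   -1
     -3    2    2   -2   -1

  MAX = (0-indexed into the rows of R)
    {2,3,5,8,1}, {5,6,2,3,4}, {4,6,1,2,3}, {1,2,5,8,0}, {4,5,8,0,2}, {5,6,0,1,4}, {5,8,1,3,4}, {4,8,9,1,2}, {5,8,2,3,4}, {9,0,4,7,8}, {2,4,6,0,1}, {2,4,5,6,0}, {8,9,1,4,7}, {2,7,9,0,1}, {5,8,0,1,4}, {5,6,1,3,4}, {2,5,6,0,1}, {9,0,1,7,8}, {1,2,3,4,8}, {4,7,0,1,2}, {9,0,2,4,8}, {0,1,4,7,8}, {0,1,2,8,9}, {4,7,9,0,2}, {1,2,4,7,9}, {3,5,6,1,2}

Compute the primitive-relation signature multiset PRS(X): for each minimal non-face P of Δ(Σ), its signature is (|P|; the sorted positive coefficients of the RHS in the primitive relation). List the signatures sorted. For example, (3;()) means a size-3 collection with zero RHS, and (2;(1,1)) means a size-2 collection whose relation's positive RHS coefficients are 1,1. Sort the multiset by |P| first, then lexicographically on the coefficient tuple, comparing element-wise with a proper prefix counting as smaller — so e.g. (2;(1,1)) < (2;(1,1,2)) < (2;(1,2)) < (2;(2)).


Σ has 12 primitive collections:

  {3,7}:  v_{3} + v_{7} = 0  ⇒ sig = (2;())
  {6,8}:  v_{6} + v_{8} = 0  ⇒ sig = (2;())
  {0,3}:  v_{0} + v_{3} = v_{5}  ⇒ sig = (2;(1))
  {5,7}:  v_{5} + v_{7} = v_{0}  ⇒ sig = (2;(1))
  {3,9}:  v_{3} + v_{9} = v_{2} + v_{8}  ⇒ sig = (2;(1,1))
  {6,9}:  v_{6} + v_{9} = v_{2} + v_{7}  ⇒ sig = (2;(1,1))
  {5,9}:  v_{5} + v_{9} = v_{0} + v_{2} + v_{8}  ⇒ sig = (2;(1,1,1))
  {6,7}:  v_{6} + v_{7} = v_{0} + v_{1} + v_{2} + v_{4}  ⇒ sig = (2;(1,1,1,1))
  {2,7,8}:  v_{2} + v_{7} + v_{8} = v_{9}  ⇒ sig = (3;(1))
  {1,2,4,5}:  v_{1} + v_{2} + v_{4} + v_{5} = v_{6}  ⇒ sig = (4;(1))
  {0,1,4,9}:  v_{0} + v_{1} + v_{4} + v_{9} = 2·v_{7}  ⇒ sig = (4;(2))
  {0,1,2,4,8}:  v_{0} + v_{1} + v_{2} + v_{4} + v_{8} = v_{7}  ⇒ sig = (5;(1))

Signatures (|P|; sorted positive RHS coefficients), sorted:
{ (2;()) ×2,  (2;(1)) ×2,  (2;(1,1)) ×2,  (2;(1,1,1)),  (2;(1,1,1,1)),  (3;(1)),  (4;(1)),  (4;(2)),  (5;(1)) }


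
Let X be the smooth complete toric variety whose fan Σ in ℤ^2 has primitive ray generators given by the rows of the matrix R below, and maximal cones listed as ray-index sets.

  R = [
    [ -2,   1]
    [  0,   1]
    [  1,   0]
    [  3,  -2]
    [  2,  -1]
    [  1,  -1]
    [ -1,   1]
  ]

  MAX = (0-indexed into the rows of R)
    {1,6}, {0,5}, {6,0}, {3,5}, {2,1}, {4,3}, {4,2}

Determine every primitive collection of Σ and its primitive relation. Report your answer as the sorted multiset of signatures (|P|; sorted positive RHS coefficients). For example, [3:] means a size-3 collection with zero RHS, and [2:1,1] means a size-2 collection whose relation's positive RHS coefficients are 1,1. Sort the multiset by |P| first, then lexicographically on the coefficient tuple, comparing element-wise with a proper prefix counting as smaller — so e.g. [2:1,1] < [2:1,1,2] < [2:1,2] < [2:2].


The 14 primitive collections of Σ (r=7, n=2):

  {0,4}:  v_{0} + v_{4} = 0 — sig = [2:]
  {5,6}:  v_{5} + v_{6} = 0 — sig = [2:]
  {0,2}:  v_{0} + v_{2} = v_{6} — sig = [2:1]
  {0,3}:  v_{0} + v_{3} = v_{5} — sig = [2:1]
  {1,5}:  v_{1} + v_{5} = v_{2} — sig = [2:1]
  {2,5}:  v_{2} + v_{5} = v_{4} — sig = [2:1]
  {2,6}:  v_{2} + v_{6} = v_{1} — sig = [2:1]
  {3,6}:  v_{3} + v_{6} = v_{4} — sig = [2:1]
  {4,5}:  v_{4} + v_{5} = v_{3} — sig = [2:1]
  {4,6}:  v_{4} + v_{6} = v_{2} — sig = [2:1]
  {1,3}:  v_{1} + v_{3} = v_{2} + v_{4} — sig = [2:1,1]
  {0,1}:  v_{0} + v_{1} = 2·v_{6} — sig = [2:2]
  {1,4}:  v_{1} + v_{4} = 2·v_{2} — sig = [2:2]
  {2,3}:  v_{2} + v_{3} = 2·v_{4} — sig = [2:2]

Sorted signature multiset PRS(X):
{ [2:] ×2,  [2:1] ×8,  [2:1,1],  [2:2] ×3 }


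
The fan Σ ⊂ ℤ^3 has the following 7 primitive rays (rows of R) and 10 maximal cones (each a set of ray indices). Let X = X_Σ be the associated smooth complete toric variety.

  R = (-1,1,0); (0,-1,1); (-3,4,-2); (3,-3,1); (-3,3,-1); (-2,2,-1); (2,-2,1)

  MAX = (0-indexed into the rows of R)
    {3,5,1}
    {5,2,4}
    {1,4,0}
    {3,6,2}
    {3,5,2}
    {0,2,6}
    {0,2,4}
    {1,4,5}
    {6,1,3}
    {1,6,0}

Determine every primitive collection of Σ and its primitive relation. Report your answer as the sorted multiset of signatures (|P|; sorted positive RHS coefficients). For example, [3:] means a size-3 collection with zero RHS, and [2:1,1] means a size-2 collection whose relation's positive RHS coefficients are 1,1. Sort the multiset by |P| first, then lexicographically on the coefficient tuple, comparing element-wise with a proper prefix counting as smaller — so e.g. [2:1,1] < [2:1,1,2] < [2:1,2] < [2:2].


The 6 primitive collections of Σ (r=7, n=3):

  {3,4}:  v_{3} + v_{4} = 0 ; sig = [2:]
  {5,6}:  v_{5} + v_{6} = 0 ; sig = [2:]
  {0,3}:  v_{0} + v_{3} = v_{6} ; sig = [2:1]
  {0,5}:  v_{0} + v_{5} = v_{4} ; sig = [2:1]
  {1,2}:  v_{1} + v_{2} = v_{4} ; sig = [2:1]
  {4,6}:  v_{4} + v_{6} = v_{0} ; sig = [2:1]

Signatures (|P|; sorted positive RHS coefficients), sorted:
[[2:], [2:], [2:1], [2:1], [2:1], [2:1]]


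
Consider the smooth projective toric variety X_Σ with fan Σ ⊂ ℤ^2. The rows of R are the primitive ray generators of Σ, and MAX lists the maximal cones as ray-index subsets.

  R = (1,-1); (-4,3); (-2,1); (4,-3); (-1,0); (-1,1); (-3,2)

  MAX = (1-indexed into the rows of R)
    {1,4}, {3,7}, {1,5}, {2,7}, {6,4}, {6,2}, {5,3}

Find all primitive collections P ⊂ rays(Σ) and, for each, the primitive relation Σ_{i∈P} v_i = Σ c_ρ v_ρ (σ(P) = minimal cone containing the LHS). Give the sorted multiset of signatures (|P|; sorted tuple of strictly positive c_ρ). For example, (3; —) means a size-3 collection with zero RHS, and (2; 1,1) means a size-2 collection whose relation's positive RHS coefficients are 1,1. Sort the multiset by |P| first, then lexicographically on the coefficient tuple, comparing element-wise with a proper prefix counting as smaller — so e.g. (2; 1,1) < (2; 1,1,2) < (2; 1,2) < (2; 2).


14 minimal non-faces of Δ(Σ) (on 7 rays):

  • {1,6}:  v_{1} + v_{6} = 0 — sig = (2; —)
  • {2,4}:  v_{2} + v_{4} = 0 — sig = (2; —)
  • {1,2}:  v_{1} + v_{2} = v_{7} — sig = (2; 1)
  • {1,3}:  v_{1} + v_{3} = v_{5} — sig = (2; 1)
  • {1,7}:  v_{1} + v_{7} = v_{3} — sig = (2; 1)
  • {3,6}:  v_{3} + v_{6} = v_{7} — sig = (2; 1)
  • {4,7}:  v_{4} + v_{7} = v_{1} — sig = (2; 1)
  • {5,6}:  v_{5} + v_{6} = v_{3} — sig = (2; 1)
  • {6,7}:  v_{6} + v_{7} = v_{2} — sig = (2; 1)
  • {2,5}:  v_{2} + v_{5} = v_{3} + v_{7} — sig = (2; 1,1)
  • {2,3}:  v_{2} + v_{3} = 2·v_{7} — sig = (2; 2)
  • {3,4}:  v_{3} + v_{4} = 2·v_{1} — sig = (2; 2)
  • {5,7}:  v_{5} + v_{7} = 2·v_{3} — sig = (2; 2)
  • {4,5}:  v_{4} + v_{5} = 3·v_{1} — sig = (2; 3)

so the primitive-relation signature multiset is
    |P|=2: 14 collections, coeffs (), (), (1), (1), (1), (1), (1), (1), (1), (1,1), (2), (2), (2), (3)


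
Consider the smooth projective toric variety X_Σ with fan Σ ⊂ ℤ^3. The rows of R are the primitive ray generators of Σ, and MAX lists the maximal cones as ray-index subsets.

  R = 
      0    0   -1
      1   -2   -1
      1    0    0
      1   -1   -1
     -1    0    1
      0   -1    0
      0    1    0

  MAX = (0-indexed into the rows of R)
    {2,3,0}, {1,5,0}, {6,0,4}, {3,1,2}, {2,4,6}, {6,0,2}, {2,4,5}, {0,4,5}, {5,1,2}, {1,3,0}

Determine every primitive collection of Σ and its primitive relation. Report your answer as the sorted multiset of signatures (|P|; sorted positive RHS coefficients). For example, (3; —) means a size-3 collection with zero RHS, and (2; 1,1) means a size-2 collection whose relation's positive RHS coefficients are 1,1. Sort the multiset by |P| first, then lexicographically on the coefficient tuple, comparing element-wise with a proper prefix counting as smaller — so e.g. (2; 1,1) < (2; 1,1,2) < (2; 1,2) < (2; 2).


|primitive collections| = 9. Relations:

  • {5,6}:  v_{5} + v_{6} = 0 — sig = (2; —)
  • {1,6}:  v_{1} + v_{6} = v_{3} — sig = (2; 1)
  • {3,4}:  v_{3} + v_{4} = v_{5} — sig = (2; 1)
  • {3,5}:  v_{3} + v_{5} = v_{1} — sig = (2; 1)
  • {3,6}:  v_{3} + v_{6} = v_{0} + v_{2} — sig = (2; 1,1)
  • {1,4}:  v_{1} + v_{4} = 2·v_{5} — sig = (2; 2)
  • {0,2,4}:  v_{0} + v_{2} + v_{4} = 0 — sig = (3; —)
  • {0,2,5}:  v_{0} + v_{2} + v_{5} = v_{3} — sig = (3; 1)
  • {0,1,2}:  v_{0} + v_{1} + v_{2} = 2·v_{3} — sig = (3; 2)

Sorted signature multiset PRS(X):
    (2; —)
    (2; 1)
    (2; 1)
    (2; 1)
    (2; 1,1)
    (2; 2)
    (3; —)
    (3; 1)
    (3; 2)


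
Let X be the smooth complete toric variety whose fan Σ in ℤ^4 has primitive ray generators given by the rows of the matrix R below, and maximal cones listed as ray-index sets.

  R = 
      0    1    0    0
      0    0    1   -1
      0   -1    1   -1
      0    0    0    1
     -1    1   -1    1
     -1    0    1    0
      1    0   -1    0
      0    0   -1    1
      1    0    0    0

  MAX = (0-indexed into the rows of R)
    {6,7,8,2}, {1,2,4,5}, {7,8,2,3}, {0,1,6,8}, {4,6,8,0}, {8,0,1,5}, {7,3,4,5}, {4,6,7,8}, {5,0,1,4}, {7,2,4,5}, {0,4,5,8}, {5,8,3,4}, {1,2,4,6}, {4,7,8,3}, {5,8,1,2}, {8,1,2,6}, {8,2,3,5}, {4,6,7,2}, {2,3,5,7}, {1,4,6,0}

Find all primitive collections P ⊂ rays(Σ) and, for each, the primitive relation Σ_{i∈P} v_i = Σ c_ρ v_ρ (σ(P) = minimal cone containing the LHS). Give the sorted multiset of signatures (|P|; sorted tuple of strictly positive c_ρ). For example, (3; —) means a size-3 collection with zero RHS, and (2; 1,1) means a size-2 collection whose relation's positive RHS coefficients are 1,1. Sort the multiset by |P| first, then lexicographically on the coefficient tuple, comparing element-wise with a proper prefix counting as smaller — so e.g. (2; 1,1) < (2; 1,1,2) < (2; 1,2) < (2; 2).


Δ(Σ) — 9 vertices, 11 min non-faces:

  P = {1,7}:  v_{1} + v_{7} = 0  ⇒ sig = (2; —)
  P = {5,6}:  v_{5} + v_{6} = 0  ⇒ sig = (2; —)
  P = {0,2}:  v_{0} + v_{2} = v_{1}  ⇒ sig = (2; 1)
  P = {0,7}:  v_{0} + v_{7} = v_{4} + v_{8}  ⇒ sig = (2; 1,1)
  P = {1,3}:  v_{1} + v_{3} = v_{5} + v_{8}  ⇒ sig = (2; 1,1)
  P = {3,6}:  v_{3} + v_{6} = v_{7} + v_{8}  ⇒ sig = (2; 1,1)
  P = {0,3}:  v_{0} + v_{3} = v_{4} + v_{5} + 2·v_{8}  ⇒ sig = (2; 1,1,2)
  P = {2,4,8}:  v_{2} + v_{4} + v_{8} = 0  ⇒ sig = (3; —)
  P = {1,4,8}:  v_{1} + v_{4} + v_{8} = v_{0}  ⇒ sig = (3; 1)
  P = {5,7,8}:  v_{5} + v_{7} + v_{8} = v_{3}  ⇒ sig = (3; 1)
  P = {2,3,4}:  v_{2} + v_{3} + v_{4} = v_{5} + v_{7}  ⇒ sig = (3; 1,1)

Signatures (|P|; sorted positive RHS coefficients), sorted:
{ (2; —) ×2,  (2; 1),  (2; 1,1) ×3,  (2; 1,1,2),  (3; —),  (3; 1) ×2,  (3; 1,1) }


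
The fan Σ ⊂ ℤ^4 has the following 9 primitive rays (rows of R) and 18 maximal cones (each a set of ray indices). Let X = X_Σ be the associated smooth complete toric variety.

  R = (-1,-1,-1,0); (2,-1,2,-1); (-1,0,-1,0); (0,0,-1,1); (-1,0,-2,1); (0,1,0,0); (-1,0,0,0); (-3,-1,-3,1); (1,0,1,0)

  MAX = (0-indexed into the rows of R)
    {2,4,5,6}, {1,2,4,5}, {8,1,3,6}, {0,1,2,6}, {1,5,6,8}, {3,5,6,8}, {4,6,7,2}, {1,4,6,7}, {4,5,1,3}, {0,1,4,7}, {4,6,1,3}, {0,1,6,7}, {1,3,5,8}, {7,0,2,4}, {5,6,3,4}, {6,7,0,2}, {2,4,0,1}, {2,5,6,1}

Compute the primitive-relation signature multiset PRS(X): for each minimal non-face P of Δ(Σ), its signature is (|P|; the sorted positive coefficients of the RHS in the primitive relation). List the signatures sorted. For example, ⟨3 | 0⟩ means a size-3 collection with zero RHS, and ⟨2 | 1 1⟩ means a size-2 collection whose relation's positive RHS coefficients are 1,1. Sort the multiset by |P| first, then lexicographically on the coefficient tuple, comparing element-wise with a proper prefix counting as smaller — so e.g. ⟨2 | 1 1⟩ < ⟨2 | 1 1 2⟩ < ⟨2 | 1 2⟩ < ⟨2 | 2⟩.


14 collections generate NE(X_Σ); each relation:

  P = {2,8}:  v_{2} + v_{8} = 0  ⟹  sig = ⟨2 | 0⟩
  P = {0,5}:  v_{0} + v_{5} = v_{2}  ⟹  sig = ⟨2 | 1⟩
  P = {2,3}:  v_{2} + v_{3} = v_{4}  ⟹  sig = ⟨2 | 1⟩
  P = {4,8}:  v_{4} + v_{8} = v_{3}  ⟹  sig = ⟨2 | 1⟩
  P = {0,8}:  v_{0} + v_{8} = v_{1} + v_{4} + v_{6}  ⟹  sig = ⟨2 | 1 1 1⟩
  P = {5,7}:  v_{5} + v_{7} = v_{2} + v_{4} + v_{6}  ⟹  sig = ⟨2 | 1 1 1⟩
  P = {0,3}:  v_{0} + v_{3} = v_{1} + 2·v_{4} + v_{6}  ⟹  sig = ⟨2 | 1 1 2⟩
  P = {7,8}:  v_{7} + v_{8} = v_{1} + 2·v_{4} + 2·v_{6}  ⟹  sig = ⟨2 | 1 2 2⟩
  P = {3,7}:  v_{3} + v_{7} = v_{1} + 3·v_{4} + 2·v_{6}  ⟹  sig = ⟨2 | 1 2 3⟩
  P = {0,4,6}:  v_{0} + v_{4} + v_{6} = v_{7}  ⟹  sig = ⟨3 | 1⟩
  P = {1,2,7}:  v_{1} + v_{2} + v_{7} = 2·v_{0}  ⟹  sig = ⟨3 | 2⟩
  P = {1,4,5,6}:  v_{1} + v_{4} + v_{5} + v_{6} = 0  ⟹  sig = ⟨4 | 0⟩
  P = {1,2,4,6}:  v_{1} + v_{2} + v_{4} + v_{6} = v_{0}  ⟹  sig = ⟨4 | 1⟩
  P = {1,3,5,6}:  v_{1} + v_{3} + v_{5} + v_{6} = v_{8}  ⟹  sig = ⟨4 | 1⟩

Hence PRS(X_Σ) =
    ⟨2 | 0⟩
    ⟨2 | 1⟩
    ⟨2 | 1⟩
    ⟨2 | 1⟩
    ⟨2 | 1 1 1⟩
    ⟨2 | 1 1 1⟩
    ⟨2 | 1 1 2⟩
    ⟨2 | 1 2 2⟩
    ⟨2 | 1 2 3⟩
    ⟨3 | 1⟩
    ⟨3 | 2⟩
    ⟨4 | 0⟩
    ⟨4 | 1⟩
    ⟨4 | 1⟩


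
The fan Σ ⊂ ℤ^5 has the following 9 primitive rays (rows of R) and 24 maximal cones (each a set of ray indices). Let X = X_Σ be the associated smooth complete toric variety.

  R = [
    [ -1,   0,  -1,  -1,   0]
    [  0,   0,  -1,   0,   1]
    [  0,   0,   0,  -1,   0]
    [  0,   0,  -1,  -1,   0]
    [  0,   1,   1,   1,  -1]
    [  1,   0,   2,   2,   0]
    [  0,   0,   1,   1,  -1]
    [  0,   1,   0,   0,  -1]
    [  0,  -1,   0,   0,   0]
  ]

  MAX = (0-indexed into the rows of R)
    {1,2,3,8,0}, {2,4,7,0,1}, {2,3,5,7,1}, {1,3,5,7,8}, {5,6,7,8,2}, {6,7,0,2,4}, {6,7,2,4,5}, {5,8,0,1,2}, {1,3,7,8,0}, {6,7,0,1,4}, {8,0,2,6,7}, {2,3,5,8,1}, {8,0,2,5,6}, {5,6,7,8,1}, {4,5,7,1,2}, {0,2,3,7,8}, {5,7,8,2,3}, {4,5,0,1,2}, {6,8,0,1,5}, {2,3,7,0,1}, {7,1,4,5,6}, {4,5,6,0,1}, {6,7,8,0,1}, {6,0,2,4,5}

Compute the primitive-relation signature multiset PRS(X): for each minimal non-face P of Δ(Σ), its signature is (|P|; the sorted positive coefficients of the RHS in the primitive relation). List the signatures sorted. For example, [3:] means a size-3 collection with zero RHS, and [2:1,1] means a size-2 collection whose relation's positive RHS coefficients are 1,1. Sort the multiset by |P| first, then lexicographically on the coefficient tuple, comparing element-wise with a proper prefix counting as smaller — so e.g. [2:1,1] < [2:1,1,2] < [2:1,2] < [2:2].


Primitive collections (7):

  {3,4}:  v_{3} + v_{4} = v_{7}  ⇒ sig = [2:1]
  {4,8}:  v_{4} + v_{8} = v_{6}  ⇒ sig = [2:1]
  {3,6}:  v_{3} + v_{6} = v_{7} + v_{8}  ⇒ sig = [2:1,1]
  {0,3,5}:  v_{0} + v_{3} + v_{5} = 0  ⇒ sig = [3:]
  {1,2,6}:  v_{1} + v_{2} + v_{6} = 0  ⇒ sig = [3:]
  {0,5,7}:  v_{0} + v_{5} + v_{7} = v_{4}  ⇒ sig = [3:1]
  {1,2,7,8}:  v_{1} + v_{2} + v_{7} + v_{8} = v_{3}  ⇒ sig = [4:1]

so the primitive-relation signature multiset is
[[2:1], [2:1], [2:1,1], [3:], [3:], [3:1], [4:1]]


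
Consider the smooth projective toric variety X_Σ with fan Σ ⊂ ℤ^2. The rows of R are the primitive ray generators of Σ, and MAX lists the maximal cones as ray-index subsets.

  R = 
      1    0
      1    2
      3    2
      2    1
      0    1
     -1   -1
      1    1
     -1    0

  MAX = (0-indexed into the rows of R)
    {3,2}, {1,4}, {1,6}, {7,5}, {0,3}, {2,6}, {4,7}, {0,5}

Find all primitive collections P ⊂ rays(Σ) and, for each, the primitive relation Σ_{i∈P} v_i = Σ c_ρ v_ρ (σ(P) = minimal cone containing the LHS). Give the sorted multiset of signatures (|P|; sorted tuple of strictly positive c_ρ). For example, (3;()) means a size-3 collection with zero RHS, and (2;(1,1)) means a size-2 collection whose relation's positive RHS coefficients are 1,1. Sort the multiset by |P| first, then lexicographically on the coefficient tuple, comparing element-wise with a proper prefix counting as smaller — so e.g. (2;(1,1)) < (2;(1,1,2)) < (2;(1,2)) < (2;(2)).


Δ(Σ) — 8 vertices, 20 min non-faces:

  • {0,7}:  v_{0} + v_{7} = 0 ; sig = (2;())
  • {5,6}:  v_{5} + v_{6} = 0 ; sig = (2;())
  • {0,4}:  v_{0} + v_{4} = v_{6} ; sig = (2;(1))
  • {0,6}:  v_{0} + v_{6} = v_{3} ; sig = (2;(1))
  • {1,5}:  v_{1} + v_{5} = v_{4} ; sig = (2;(1))
  • {2,5}:  v_{2} + v_{5} = v_{3} ; sig = (2;(1))
  • {3,5}:  v_{3} + v_{5} = v_{0} ; sig = (2;(1))
  • {3,6}:  v_{3} + v_{6} = v_{2} ; sig = (2;(1))
  • {3,7}:  v_{3} + v_{7} = v_{6} ; sig = (2;(1))
  • {4,5}:  v_{4} + v_{5} = v_{7} ; sig = (2;(1))
  • {4,6}:  v_{4} + v_{6} = v_{1} ; sig = (2;(1))
  • {6,7}:  v_{6} + v_{7} = v_{4} ; sig = (2;(1))
  • {0,1}:  v_{0} + v_{1} = 2·v_{6} ; sig = (2;(2))
  • {0,2}:  v_{0} + v_{2} = 2·v_{3} ; sig = (2;(2))
  • {1,7}:  v_{1} + v_{7} = 2·v_{4} ; sig = (2;(2))
  • {2,7}:  v_{2} + v_{7} = 2·v_{6} ; sig = (2;(2))
  • {3,4}:  v_{3} + v_{4} = 2·v_{6} ; sig = (2;(2))
  • {1,3}:  v_{1} + v_{3} = 3·v_{6} ; sig = (2;(3))
  • {2,4}:  v_{2} + v_{4} = 3·v_{6} ; sig = (2;(3))
  • {1,2}:  v_{1} + v_{2} = 4·v_{6} ; sig = (2;(4))

so the primitive-relation signature multiset is
{ (2;()) ×2,  (2;(1)) ×10,  (2;(2)) ×5,  (2;(3)) ×2,  (2;(4)) }


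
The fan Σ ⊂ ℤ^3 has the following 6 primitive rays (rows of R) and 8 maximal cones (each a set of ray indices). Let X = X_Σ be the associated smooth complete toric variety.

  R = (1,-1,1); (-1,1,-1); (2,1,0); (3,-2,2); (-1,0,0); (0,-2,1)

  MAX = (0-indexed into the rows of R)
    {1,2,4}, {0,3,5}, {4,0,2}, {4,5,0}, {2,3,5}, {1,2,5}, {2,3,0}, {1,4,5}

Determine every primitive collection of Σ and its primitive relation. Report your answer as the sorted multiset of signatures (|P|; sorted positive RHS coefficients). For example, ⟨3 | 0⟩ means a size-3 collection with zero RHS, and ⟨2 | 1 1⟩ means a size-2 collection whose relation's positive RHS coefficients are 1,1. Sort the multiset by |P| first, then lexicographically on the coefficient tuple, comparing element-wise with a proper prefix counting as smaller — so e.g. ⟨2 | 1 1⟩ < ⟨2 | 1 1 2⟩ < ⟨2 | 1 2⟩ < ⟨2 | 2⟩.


Δ(Σ) — 6 vertices, 5 min non-faces:

  • {0,1}:  v_{0} + v_{1} = 0  ⟹  sig = ⟨2 | 0⟩
  • {1,3}:  v_{1} + v_{3} = v_{2} + v_{5}  ⟹  sig = ⟨2 | 1 1⟩
  • {3,4}:  v_{3} + v_{4} = 2·v_{0}  ⟹  sig = ⟨2 | 2⟩
  • {0,2,5}:  v_{0} + v_{2} + v_{5} = v_{3}  ⟹  sig = ⟨3 | 1⟩
  • {2,4,5}:  v_{2} + v_{4} + v_{5} = v_{0}  ⟹  sig = ⟨3 | 1⟩

Sorted signature multiset PRS(X):
[⟨2 | 0⟩, ⟨2 | 1 1⟩, ⟨2 | 2⟩, ⟨3 | 1⟩, ⟨3 | 1⟩]


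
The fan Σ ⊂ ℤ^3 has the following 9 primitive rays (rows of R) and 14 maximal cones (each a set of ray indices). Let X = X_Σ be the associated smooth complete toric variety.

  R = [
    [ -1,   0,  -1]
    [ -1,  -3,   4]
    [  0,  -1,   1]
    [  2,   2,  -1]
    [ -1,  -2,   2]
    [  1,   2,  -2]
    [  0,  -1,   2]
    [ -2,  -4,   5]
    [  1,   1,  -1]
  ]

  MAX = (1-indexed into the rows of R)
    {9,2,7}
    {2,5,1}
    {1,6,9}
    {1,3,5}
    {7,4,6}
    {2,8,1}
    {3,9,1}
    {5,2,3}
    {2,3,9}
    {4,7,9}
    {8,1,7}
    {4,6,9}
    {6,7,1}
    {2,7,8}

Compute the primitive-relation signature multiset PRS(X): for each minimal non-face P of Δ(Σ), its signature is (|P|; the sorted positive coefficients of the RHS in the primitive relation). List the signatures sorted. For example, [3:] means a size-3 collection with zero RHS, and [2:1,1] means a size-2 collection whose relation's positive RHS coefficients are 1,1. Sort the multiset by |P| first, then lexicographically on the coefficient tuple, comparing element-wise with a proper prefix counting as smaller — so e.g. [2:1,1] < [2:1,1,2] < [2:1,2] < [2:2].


20 collections generate NE(X_Σ); each relation:

  {5,6}:  v_{5} + v_{6} = 0 — sig = [2:]
  {1,4}:  v_{1} + v_{4} = v_{6} — sig = [2:1]
  {2,6}:  v_{2} + v_{6} = v_{7} — sig = [2:1]
  {3,6}:  v_{3} + v_{6} = v_{9} — sig = [2:1]
  {5,7}:  v_{5} + v_{7} = v_{2} — sig = [2:1]
  {5,9}:  v_{5} + v_{9} = v_{3} — sig = [2:1]
  {8,9}:  v_{8} + v_{9} = v_{2} — sig = [2:1]
  {3,7}:  v_{3} + v_{7} = v_{2} + v_{9} — sig = [2:1,1]
  {3,8}:  v_{3} + v_{8} = v_{2} + v_{5} — sig = [2:1,1]
  {4,5}:  v_{4} + v_{5} = v_{7} + v_{9} — sig = [2:1,1]
  {2,4}:  v_{2} + v_{4} = 2·v_{7} + v_{9} — sig = [2:1,2]
  {3,4}:  v_{3} + v_{4} = v_{7} + 2·v_{9} — sig = [2:1,2]
  {5,8}:  v_{5} + v_{8} = v_{1} + 2·v_{2} — sig = [2:1,2]
  {6,8}:  v_{6} + v_{8} = v_{1} + 2·v_{7} — sig = [2:1,2]
  {4,8}:  v_{4} + v_{8} = 2·v_{7} — sig = [2:2]
  {1,7,9}:  v_{1} + v_{7} + v_{9} = 0 — sig = [3:]
  {1,2,7}:  v_{1} + v_{2} + v_{7} = v_{8} — sig = [3:1]
  {1,2,9}:  v_{1} + v_{2} + v_{9} = v_{5} — sig = [3:1]
  {6,7,9}:  v_{6} + v_{7} + v_{9} = v_{4} — sig = [3:1]
  {1,2,3}:  v_{1} + v_{2} + v_{3} = 2·v_{5} — sig = [3:2]

Hence PRS(X_Σ) =
    |P|=2: 15 collections, coeffs (), (1), (1), (1), (1), (1), (1), (1,1), (1,1), (1,1), (1,2), (1,2), (1,2), (1,2), (2)
    |P|=3: 5 collections, coeffs (), (1), (1), (1), (2)


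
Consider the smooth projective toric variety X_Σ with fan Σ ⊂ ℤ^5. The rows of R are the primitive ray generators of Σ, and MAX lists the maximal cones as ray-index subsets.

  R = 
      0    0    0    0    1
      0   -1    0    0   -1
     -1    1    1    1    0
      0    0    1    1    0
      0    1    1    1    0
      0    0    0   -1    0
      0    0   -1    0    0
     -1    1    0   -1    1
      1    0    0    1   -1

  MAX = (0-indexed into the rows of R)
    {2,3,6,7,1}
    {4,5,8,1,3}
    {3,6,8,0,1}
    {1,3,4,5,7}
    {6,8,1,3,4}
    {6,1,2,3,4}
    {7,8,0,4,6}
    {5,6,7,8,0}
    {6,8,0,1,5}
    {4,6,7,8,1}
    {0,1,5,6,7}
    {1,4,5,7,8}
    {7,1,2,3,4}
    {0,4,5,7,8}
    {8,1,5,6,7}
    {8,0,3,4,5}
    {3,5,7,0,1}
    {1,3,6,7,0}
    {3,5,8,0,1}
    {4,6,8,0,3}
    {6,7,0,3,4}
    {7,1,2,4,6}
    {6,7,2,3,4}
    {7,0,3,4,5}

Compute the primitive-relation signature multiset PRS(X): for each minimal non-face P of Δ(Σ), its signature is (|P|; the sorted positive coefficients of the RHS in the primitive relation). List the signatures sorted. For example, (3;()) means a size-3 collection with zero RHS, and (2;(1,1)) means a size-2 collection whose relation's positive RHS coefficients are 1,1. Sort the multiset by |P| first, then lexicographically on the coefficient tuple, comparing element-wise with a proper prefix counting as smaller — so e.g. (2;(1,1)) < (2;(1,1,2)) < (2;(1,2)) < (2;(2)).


9 collections generate NE(X_Σ); each relation:

  • {2,5}:  v_{2} + v_{5} = v_{1} + v_{4} + v_{7}  ⟹  sig = (2;(1,1,1))
  • {0,2}:  v_{0} + v_{2} = 2·v_{3} + v_{6} + v_{7}  ⟹  sig = (2;(1,1,2))
  • {2,8}:  v_{2} + v_{8} = v_{1} + 2·v_{4} + v_{6}  ⟹  sig = (2;(1,1,2))
  • {3,5,6}:  v_{3} + v_{5} + v_{6} = 0  ⟹  sig = (3;())
  • {0,1,4}:  v_{0} + v_{1} + v_{4} = v_{3}  ⟹  sig = (3;(1))
  • {3,7,8}:  v_{3} + v_{7} + v_{8} = v_{4}  ⟹  sig = (3;(1))
  • {4,5,6}:  v_{4} + v_{5} + v_{6} = v_{7} + v_{8}  ⟹  sig = (3;(1,1))
  • {0,1,7,8}:  v_{0} + v_{1} + v_{7} + v_{8} = 0  ⟹  sig = (4;())
  • {1,3,4,6,7}:  v_{1} + v_{3} + v_{4} + v_{6} + v_{7} = v_{2}  ⟹  sig = (5;(1))

so the primitive-relation signature multiset is
    |P|=2: 3 collections, coeffs (1,1,1), (1,1,2), (1,1,2)
    |P|=3: 4 collections, coeffs (), (1), (1), (1,1)
    |P|=4: 1 collection, coeffs ()
    |P|=5: 1 collection, coeffs (1)


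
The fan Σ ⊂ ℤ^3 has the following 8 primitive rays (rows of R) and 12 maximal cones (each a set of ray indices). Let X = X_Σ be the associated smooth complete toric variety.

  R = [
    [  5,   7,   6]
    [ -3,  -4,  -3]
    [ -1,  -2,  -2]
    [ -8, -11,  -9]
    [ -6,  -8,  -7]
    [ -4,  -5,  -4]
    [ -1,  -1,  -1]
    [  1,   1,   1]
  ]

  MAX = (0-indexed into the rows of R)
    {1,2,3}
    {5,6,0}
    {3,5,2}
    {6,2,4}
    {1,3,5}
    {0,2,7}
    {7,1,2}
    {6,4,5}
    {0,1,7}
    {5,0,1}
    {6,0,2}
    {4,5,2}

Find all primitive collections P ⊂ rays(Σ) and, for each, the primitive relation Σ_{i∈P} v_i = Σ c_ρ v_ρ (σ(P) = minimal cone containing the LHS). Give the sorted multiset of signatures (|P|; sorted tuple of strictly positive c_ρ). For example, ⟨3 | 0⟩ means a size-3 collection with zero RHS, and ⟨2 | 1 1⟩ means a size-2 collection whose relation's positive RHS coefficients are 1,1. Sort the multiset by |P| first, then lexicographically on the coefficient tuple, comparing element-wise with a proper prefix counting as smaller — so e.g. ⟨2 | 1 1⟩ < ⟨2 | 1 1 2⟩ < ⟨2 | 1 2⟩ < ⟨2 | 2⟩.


The 14 primitive collections of Σ (r=8, n=3):

  {6,7}:  v_{6} + v_{7} = 0  ⇒ sig = ⟨2 | 0⟩
  {0,3}:  v_{0} + v_{3} = v_{1}  ⇒ sig = ⟨2 | 1⟩
  {0,4}:  v_{0} + v_{4} = v_{6}  ⇒ sig = ⟨2 | 1⟩
  {1,6}:  v_{1} + v_{6} = v_{5}  ⇒ sig = ⟨2 | 1⟩
  {5,7}:  v_{5} + v_{7} = v_{1}  ⇒ sig = ⟨2 | 1⟩
  {4,7}:  v_{4} + v_{7} = v_{2} + v_{5}  ⇒ sig = ⟨2 | 1 1⟩
  {1,4}:  v_{1} + v_{4} = v_{2} + 2·v_{5}  ⇒ sig = ⟨2 | 1 2⟩
  {3,6}:  v_{3} + v_{6} = v_{2} + 2·v_{5}  ⇒ sig = ⟨2 | 1 2⟩
  {3,7}:  v_{3} + v_{7} = 2·v_{1} + v_{2}  ⇒ sig = ⟨2 | 1 2⟩
  {3,4}:  v_{3} + v_{4} = 2·v_{2} + 3·v_{5}  ⇒ sig = ⟨2 | 2 3⟩
  {0,2,5}:  v_{0} + v_{2} + v_{5} = 0  ⇒ sig = ⟨3 | 0⟩
  {0,1,2}:  v_{0} + v_{1} + v_{2} = v_{7}  ⇒ sig = ⟨3 | 1⟩
  {1,2,5}:  v_{1} + v_{2} + v_{5} = v_{3}  ⇒ sig = ⟨3 | 1⟩
  {2,5,6}:  v_{2} + v_{5} + v_{6} = v_{4}  ⇒ sig = ⟨3 | 1⟩

so the primitive-relation signature multiset is
{ ⟨2 | 0⟩,  ⟨2 | 1⟩ ×4,  ⟨2 | 1 1⟩,  ⟨2 | 1 2⟩ ×3,  ⟨2 | 2 3⟩,  ⟨3 | 0⟩,  ⟨3 | 1⟩ ×3 }


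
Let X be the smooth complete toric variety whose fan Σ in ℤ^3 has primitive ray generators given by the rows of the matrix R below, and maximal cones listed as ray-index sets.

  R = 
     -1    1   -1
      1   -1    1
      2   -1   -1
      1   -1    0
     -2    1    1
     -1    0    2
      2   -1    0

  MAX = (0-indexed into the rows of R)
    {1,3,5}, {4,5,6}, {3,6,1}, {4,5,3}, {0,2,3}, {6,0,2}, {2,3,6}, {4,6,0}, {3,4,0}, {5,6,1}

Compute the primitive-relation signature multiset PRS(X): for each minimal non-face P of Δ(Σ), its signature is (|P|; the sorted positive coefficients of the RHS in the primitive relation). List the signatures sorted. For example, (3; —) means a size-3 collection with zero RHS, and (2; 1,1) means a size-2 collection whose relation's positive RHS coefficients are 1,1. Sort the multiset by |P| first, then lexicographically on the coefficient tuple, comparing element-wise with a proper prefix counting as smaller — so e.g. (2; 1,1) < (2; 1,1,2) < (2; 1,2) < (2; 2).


Primitive collections (9):

  P={0,1}:  v_{0} + v_{1} = 0  so sig = (2; —)
  P={2,4}:  v_{2} + v_{4} = 0  so sig = (2; —)
  P={0,5}:  v_{0} + v_{5} = v_{4}  so sig = (2; 1)
  P={1,4}:  v_{1} + v_{4} = v_{5}  so sig = (2; 1)
  P={2,5}:  v_{2} + v_{5} = v_{1}  so sig = (2; 1)
  P={1,2}:  v_{1} + v_{2} = v_{3} + v_{6}  so sig = (2; 1,1)
  P={0,3,6}:  v_{0} + v_{3} + v_{6} = v_{2}  so sig = (3; 1)
  P={3,4,6}:  v_{3} + v_{4} + v_{6} = v_{1}  so sig = (3; 1)
  P={3,5,6}:  v_{3} + v_{5} + v_{6} = 2·v_{1}  so sig = (3; 2)

so the primitive-relation signature multiset is
{ (2; —) ×2,  (2; 1) ×3,  (2; 1,1),  (3; 1) ×2,  (3; 2) }


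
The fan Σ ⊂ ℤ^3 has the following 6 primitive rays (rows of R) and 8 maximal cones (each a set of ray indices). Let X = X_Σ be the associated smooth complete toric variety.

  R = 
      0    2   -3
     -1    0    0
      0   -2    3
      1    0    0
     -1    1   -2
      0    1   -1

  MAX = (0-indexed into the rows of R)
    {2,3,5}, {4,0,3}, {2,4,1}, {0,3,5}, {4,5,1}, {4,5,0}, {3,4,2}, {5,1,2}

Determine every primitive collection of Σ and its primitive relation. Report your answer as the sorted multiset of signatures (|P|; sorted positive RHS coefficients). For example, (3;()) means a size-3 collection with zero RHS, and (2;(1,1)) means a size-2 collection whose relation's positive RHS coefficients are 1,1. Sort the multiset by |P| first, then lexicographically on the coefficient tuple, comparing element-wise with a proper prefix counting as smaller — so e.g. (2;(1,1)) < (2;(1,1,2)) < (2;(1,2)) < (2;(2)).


5 collections generate NE(X_Σ); each relation:

  P = {0,2}:  v_{0} + v_{2} = 0 — sig = (2;())
  P = {1,3}:  v_{1} + v_{3} = 0 — sig = (2;())
  P = {0,1}:  v_{0} + v_{1} = v_{4} + v_{5} — sig = (2;(1,1))
  P = {2,4,5}:  v_{2} + v_{4} + v_{5} = v_{1} — sig = (3;(1))
  P = {3,4,5}:  v_{3} + v_{4} + v_{5} = v_{0} — sig = (3;(1))

Hence PRS(X_Σ) =
[(2;()), (2;()), (2;(1,1)), (3;(1)), (3;(1))]


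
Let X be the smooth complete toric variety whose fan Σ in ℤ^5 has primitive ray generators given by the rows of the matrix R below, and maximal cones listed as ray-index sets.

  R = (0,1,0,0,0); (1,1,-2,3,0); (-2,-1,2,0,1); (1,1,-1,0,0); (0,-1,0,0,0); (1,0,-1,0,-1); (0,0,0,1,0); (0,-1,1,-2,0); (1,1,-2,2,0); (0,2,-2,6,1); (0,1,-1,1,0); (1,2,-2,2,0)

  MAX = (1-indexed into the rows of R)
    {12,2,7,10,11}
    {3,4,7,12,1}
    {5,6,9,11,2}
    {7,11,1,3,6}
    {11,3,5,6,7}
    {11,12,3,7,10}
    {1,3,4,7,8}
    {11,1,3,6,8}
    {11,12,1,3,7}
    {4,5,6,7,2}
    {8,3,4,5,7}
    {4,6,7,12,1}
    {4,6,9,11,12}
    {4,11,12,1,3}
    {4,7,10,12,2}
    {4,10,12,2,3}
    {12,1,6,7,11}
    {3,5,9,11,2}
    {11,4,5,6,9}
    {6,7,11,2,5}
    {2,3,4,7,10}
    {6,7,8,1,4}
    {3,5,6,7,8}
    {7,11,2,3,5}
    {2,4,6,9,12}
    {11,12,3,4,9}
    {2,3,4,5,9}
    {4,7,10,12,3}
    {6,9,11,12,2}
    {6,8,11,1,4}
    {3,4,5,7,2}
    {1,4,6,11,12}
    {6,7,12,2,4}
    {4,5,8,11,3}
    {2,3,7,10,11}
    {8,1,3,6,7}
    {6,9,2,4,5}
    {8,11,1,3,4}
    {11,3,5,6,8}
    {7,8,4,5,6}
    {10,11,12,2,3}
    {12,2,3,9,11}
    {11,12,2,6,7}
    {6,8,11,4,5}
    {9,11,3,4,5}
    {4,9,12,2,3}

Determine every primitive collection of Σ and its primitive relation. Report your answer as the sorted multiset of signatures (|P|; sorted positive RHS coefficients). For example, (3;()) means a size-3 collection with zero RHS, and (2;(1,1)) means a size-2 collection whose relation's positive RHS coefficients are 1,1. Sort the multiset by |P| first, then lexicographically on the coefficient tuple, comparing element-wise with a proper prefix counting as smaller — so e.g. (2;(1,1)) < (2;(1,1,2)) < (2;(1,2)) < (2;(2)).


22 minimal non-faces of Δ(Σ) (on 12 rays):

  • {1,5}:  v_{1} + v_{5} = 0  ⇒ sig = (2;())
  • {1,9}:  v_{1} + v_{9} = v_{12}  ⇒ sig = (2;(1))
  • {5,12}:  v_{5} + v_{12} = v_{9}  ⇒ sig = (2;(1))
  • {7,9}:  v_{7} + v_{9} = v_{2}  ⇒ sig = (2;(1))
  • {8,12}:  v_{8} + v_{12} = v_{4}  ⇒ sig = (2;(1))
  • {1,2}:  v_{1} + v_{2} = v_{7} + v_{12}  ⇒ sig = (2;(1,1))
  • {8,9}:  v_{8} + v_{9} = v_{4} + v_{5}  ⇒ sig = (2;(1,1))
  • {2,8}:  v_{2} + v_{8} = v_{4} + v_{5} + v_{7}  ⇒ sig = (2;(1,1,1))
  • {8,10}:  v_{8} + v_{10} = v_{2} + v_{3} + v_{4} + v_{7}  ⇒ sig = (2;(1,1,1,1))
  • {6,10}:  v_{6} + v_{10} = v_{2} + 2·v_{7} + v_{11}  ⇒ sig = (2;(1,1,2))
  • {9,10}:  v_{9} + v_{10} = 2·v_{2} + v_{3} + v_{12}  ⇒ sig = (2;(1,1,2))
  • {5,10}:  v_{5} + v_{10} = 2·v_{2} + v_{3}  ⇒ sig = (2;(1,2))
  • {1,10}:  v_{1} + v_{10} = v_{3} + 2·v_{7} + 2·v_{12}  ⇒ sig = (2;(1,2,2))
  • {3,4,6}:  v_{3} + v_{4} + v_{6} = 0  ⇒ sig = (3;())
  • {7,8,11}:  v_{7} + v_{8} + v_{11} = 0  ⇒ sig = (3;())
  • {4,7,11}:  v_{4} + v_{7} + v_{11} = v_{12}  ⇒ sig = (3;(1))
  • {2,4,11}:  v_{2} + v_{4} + v_{11} = v_{9} + v_{12}  ⇒ sig = (3;(1,1))
  • {3,6,12}:  v_{3} + v_{6} + v_{12} = v_{7} + v_{11}  ⇒ sig = (3;(1,1))
  • {3,6,9}:  v_{3} + v_{6} + v_{9} = v_{5} + v_{7} + v_{11}  ⇒ sig = (3;(1,1,1))
  • {2,3,6}:  v_{2} + v_{3} + v_{6} = v_{5} + 2·v_{7} + v_{11}  ⇒ sig = (3;(1,1,2))
  • {4,10,11}:  v_{4} + v_{10} + v_{11} = v_{2} + v_{3} + 2·v_{12}  ⇒ sig = (3;(1,1,2))
  • {2,3,7,12}:  v_{2} + v_{3} + v_{7} + v_{12} = v_{10}  ⇒ sig = (4;(1))

Sorted signature multiset PRS(X):
{ (2;()),  (2;(1)) ×4,  (2;(1,1)) ×2,  (2;(1,1,1)),  (2;(1,1,1,1)),  (2;(1,1,2)) ×2,  (2;(1,2)),  (2;(1,2,2)),  (3;()) ×2,  (3;(1)),  (3;(1,1)) ×2,  (3;(1,1,1)),  (3;(1,1,2)) ×2,  (4;(1)) }
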